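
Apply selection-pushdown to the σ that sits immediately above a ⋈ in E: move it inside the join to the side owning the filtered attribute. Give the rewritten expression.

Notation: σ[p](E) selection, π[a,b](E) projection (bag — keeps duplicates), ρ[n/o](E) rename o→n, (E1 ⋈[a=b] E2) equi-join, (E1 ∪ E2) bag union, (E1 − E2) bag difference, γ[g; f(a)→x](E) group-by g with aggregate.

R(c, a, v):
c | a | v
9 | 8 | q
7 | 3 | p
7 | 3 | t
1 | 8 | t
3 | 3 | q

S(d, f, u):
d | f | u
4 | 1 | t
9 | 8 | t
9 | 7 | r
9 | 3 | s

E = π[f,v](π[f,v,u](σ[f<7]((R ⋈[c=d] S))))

σ filters on f, owned by the right side.
E' = π[f,v](π[f,v,u]((R ⋈[c=d] σ[f<7](S))))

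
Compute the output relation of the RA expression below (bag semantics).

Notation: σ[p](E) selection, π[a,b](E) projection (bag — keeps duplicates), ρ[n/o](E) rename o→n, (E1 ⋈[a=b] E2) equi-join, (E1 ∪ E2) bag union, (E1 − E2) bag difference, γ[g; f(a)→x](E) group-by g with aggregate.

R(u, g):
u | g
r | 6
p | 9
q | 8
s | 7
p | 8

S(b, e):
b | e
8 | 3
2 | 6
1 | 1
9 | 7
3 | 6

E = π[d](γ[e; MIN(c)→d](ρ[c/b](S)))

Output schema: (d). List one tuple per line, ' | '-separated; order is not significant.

Per-node cardinality:
  S → 5
  ρ[c/b](S) → 5
  γ[e; MIN(c)→d](ρ[c/b](S)) → 4
  π[d](γ[e; MIN(c)→d](ρ[c/b](S))) → 4

== RESULT ==
d
1
2
8
9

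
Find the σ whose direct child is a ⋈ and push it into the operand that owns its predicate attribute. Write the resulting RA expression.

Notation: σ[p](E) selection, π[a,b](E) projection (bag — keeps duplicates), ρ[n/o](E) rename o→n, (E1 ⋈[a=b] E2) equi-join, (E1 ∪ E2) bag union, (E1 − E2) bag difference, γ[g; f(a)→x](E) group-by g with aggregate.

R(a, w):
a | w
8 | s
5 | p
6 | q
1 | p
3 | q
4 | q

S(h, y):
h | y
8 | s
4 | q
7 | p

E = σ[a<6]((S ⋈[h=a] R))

σ filters on a, owned by the right side.
E' = (S ⋈[h=a] σ[a<6](R))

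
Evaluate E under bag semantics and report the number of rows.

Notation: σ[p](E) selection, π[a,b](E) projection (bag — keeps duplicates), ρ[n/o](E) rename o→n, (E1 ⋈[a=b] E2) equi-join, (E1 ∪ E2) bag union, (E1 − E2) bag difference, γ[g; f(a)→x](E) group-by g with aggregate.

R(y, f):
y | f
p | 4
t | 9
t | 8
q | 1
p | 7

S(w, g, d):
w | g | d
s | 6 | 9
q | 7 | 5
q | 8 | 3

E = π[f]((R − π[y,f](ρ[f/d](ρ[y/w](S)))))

Row counts bottom-up:
  R → 5
  S → 3
  ρ[y/w](S) → 3
  ρ[f/d](ρ[y/w](S)) → 3
  π[y,f](ρ[f/d](ρ[y/w](S))) → 3
  (R − π[y,f](ρ[f/d](ρ[y/w](S)))) → 5
  π[f]((R − π[y,f](ρ[f/d](ρ[y/w](S))))) → 5

|E| = 5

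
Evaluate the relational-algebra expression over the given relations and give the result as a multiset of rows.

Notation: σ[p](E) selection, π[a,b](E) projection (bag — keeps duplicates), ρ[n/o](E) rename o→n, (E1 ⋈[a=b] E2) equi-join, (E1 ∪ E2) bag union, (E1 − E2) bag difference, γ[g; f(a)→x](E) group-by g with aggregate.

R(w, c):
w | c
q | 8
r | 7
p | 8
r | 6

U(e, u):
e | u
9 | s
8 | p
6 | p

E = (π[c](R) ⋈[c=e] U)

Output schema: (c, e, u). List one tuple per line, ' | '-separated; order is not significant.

Row counts bottom-up:
  R → 4
  π[c](R) → 4
  U → 3
  (π[c](R) ⋈[c=e] U) → 3

== RESULT ==
c | e | u
6 | 6 | p
8 | 8 | p
8 | 8 | p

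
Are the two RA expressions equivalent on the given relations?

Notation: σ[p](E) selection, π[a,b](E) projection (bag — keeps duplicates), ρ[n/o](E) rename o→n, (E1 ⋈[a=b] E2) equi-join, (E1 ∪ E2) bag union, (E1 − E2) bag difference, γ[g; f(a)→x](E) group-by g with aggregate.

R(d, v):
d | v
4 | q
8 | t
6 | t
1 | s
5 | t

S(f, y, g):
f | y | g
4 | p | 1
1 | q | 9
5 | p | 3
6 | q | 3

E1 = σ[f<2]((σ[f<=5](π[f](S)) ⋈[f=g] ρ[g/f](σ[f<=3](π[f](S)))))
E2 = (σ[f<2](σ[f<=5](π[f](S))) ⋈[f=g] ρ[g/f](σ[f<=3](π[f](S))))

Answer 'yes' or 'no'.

E1 stepwise |·|:
  S → 4
  π[f](S) → 4
  σ[f<=5](π[f](S)) → 3
  S → 4
  π[f](S) → 4
  σ[f<=3](π[f](S)) → 1
  ρ[g/f](σ[f<=3](π[f](S))) → 1
  (σ[f<=5](π[f](S)) ⋈[f=g] ρ[g/f](σ[f<=3](π[f](S)))) → 1
  σ[f<2]((σ[f<=5](π[f](S)) ⋈[f=g] ρ[g/f](σ[f<=3](π[f](S))))) → 1
E2 stepwise |·|:
  S → 4
  π[f](S) → 4
  σ[f<=5](π[f](S)) → 3
  σ[f<2](σ[f<=5](π[f](S))) → 1
  S → 4
  π[f](S) → 4
  σ[f<=3](π[f](S)) → 1
  ρ[g/f](σ[f<=3](π[f](S))) → 1
  (σ[f<2](σ[f<=5](π[f](S))) ⋈[f=g] ρ[g/f](σ[f<=3](π[f](S)))) → 1

E1 and E2 produce the same multiset:
f | g
1 | 1

yes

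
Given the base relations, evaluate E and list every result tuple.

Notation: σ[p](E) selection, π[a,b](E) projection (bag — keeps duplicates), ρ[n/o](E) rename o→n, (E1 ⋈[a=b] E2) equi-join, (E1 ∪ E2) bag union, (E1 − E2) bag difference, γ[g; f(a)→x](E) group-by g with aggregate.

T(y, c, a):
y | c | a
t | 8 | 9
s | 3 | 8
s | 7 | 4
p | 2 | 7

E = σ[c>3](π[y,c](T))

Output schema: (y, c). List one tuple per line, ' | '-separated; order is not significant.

Per-node cardinality:
  T → 4
  π[y,c](T) → 4
  σ[c>3](π[y,c](T)) → 2

== RESULT ==
y | c
s | 7
t | 8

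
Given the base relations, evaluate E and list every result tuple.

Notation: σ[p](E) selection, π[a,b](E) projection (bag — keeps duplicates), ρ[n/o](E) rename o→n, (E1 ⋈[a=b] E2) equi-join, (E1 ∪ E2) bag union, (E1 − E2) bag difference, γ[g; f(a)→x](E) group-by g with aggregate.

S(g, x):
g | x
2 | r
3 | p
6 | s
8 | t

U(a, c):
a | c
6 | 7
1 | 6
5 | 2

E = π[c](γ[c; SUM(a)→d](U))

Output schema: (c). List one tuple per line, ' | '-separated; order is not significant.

Per-node cardinality:
  U → 3
  γ[c; SUM(a)→d](U) → 3
  π[c](γ[c; SUM(a)→d](U)) → 3

== RESULT ==
c
2
6
7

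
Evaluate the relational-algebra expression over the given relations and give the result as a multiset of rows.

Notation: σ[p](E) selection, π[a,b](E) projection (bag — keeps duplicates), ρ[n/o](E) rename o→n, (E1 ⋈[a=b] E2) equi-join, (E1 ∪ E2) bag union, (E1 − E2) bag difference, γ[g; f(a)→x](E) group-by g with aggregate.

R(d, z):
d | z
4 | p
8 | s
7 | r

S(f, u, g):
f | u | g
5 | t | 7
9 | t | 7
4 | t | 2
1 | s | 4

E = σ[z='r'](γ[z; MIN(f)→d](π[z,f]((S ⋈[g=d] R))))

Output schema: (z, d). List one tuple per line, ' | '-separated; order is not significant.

Stepwise |·|:
  S → 4
  R → 3
  (S ⋈[g=d] R) → 3
  π[z,f]((S ⋈[g=d] R)) → 3
  γ[z; MIN(f)→d](π[z,f]((S ⋈[g=d] R))) → 2
  σ[z='r'](γ[z; MIN(f)→d](π[z,f]((S ⋈[g=d] R)))) → 1

== RESULT ==
z | d
r | 5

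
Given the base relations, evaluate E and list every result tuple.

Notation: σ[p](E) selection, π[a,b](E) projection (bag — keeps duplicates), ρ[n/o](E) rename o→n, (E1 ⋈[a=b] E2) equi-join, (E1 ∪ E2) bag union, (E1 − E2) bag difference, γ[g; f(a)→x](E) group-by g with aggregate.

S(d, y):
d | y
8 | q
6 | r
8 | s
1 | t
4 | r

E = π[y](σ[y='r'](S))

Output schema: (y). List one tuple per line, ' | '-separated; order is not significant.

Per-node cardinality:
  S → 5
  σ[y='r'](S) → 2
  π[y](σ[y='r'](S)) → 2

== RESULT ==
y
r
r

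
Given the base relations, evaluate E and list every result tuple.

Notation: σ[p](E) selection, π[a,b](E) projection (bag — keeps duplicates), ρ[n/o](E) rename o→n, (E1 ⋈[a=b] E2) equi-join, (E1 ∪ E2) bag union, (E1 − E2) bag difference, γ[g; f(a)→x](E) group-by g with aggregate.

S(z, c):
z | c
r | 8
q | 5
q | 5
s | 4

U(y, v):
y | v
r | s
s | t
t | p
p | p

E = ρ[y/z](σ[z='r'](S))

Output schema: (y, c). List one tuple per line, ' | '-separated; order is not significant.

Per-node cardinality:
  S → 4
  σ[z='r'](S) → 1
  ρ[y/z](σ[z='r'](S)) → 1

== RESULT ==
y | c
r | 8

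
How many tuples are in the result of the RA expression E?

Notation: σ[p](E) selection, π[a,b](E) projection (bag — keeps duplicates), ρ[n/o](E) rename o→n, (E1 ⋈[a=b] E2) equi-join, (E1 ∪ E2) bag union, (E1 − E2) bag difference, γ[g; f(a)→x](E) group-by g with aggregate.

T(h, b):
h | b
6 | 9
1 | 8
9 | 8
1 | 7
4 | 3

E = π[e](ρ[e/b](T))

Stepwise |·|:
  T → 5
  ρ[e/b](T) → 5
  π[e](ρ[e/b](T)) → 5

|E| = 5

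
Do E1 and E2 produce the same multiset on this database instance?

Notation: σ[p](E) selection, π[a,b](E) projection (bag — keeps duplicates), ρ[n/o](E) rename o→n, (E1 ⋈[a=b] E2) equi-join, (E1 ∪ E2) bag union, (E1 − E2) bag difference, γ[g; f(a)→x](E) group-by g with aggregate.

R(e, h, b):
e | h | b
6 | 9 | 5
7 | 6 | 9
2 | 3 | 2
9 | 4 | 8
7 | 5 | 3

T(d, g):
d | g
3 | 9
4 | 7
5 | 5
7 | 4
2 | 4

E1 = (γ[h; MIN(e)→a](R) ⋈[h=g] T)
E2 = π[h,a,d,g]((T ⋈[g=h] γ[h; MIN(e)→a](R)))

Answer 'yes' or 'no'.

E1 stepwise |·|:
  R → 5
  γ[h; MIN(e)→a](R) → 5
  T → 5
  (γ[h; MIN(e)→a](R) ⋈[h=g] T) → 4
E2 stepwise |·|:
  T → 5
  R → 5
  γ[h; MIN(e)→a](R) → 5
  (T ⋈[g=h] γ[h; MIN(e)→a](R)) → 4
  π[h,a,d,g]((T ⋈[g=h] γ[h; MIN(e)→a](R))) → 4

E1 and E2 produce the same multiset:
h | a | d | g
4 | 9 | 2 | 4
4 | 9 | 7 | 4
5 | 7 | 5 | 5
9 | 6 | 3 | 9

yes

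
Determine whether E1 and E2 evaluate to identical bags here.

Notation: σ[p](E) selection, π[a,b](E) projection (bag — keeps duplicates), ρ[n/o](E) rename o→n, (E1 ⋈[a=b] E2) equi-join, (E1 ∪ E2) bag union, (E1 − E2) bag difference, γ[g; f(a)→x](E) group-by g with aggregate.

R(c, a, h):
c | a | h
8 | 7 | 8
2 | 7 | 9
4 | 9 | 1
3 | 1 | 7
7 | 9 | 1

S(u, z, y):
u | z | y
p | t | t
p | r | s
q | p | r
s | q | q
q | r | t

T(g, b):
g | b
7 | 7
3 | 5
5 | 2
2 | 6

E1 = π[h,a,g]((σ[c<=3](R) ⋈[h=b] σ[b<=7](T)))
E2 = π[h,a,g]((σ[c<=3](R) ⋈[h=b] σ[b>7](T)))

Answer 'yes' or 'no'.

E1 row counts bottom-up:
  R → 5
  σ[c<=3](R) → 2
  T → 4
  σ[b<=7](T) → 4
  (σ[c<=3](R) ⋈[h=b] σ[b<=7](T)) → 1
  π[h,a,g]((σ[c<=3](R) ⋈[h=b] σ[b<=7](T))) → 1
E2 row counts bottom-up:
  R → 5
  σ[c<=3](R) → 2
  T → 4
  σ[b>7](T) → 0
  (σ[c<=3](R) ⋈[h=b] σ[b>7](T)) → 0
  π[h,a,g]((σ[c<=3](R) ⋈[h=b] σ[b>7](T))) → 0

E1 result:
h | a | g
7 | 1 | 7
E2 result:
h | a | g
(0 rows)
Witness: (7, 1, 7) appears 1× in E1 but 0× in E2.

no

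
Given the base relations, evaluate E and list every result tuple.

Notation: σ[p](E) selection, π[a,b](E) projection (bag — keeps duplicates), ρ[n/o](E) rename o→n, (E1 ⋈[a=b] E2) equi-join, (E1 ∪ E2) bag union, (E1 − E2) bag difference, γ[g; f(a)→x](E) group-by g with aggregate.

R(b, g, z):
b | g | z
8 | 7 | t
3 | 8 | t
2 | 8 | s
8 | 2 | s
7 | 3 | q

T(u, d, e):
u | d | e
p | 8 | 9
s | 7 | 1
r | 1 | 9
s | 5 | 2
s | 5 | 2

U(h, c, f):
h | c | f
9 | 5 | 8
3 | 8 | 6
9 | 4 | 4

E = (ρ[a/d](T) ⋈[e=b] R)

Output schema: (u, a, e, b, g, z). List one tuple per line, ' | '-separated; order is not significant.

Subexpression sizes:
  T → 5
  ρ[a/d](T) → 5
  R → 5
  (ρ[a/d](T) ⋈[e=b] R) → 2

== RESULT ==
u | a | e | b | g | z
s | 5 | 2 | 2 | 8 | s
s | 5 | 2 | 2 | 8 | s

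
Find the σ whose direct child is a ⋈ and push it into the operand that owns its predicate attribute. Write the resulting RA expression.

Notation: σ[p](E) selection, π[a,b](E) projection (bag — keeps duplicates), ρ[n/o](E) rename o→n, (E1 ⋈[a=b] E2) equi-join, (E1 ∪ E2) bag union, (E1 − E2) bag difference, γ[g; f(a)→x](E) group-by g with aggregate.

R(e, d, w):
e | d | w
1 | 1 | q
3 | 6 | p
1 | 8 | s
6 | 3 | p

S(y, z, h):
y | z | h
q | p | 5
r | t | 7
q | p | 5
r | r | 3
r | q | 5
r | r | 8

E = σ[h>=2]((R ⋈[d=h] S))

σ filters on h, owned by the right side.
E' = (R ⋈[d=h] σ[h>=2](S))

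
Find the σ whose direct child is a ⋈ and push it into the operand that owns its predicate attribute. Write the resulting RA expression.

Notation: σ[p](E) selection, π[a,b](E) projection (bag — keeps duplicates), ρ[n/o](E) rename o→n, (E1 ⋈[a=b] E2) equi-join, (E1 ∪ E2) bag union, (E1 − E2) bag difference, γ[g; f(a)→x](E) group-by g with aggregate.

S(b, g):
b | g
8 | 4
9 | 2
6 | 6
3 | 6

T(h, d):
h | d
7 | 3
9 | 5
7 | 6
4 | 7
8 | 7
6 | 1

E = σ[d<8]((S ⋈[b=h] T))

σ filters on d, owned by the right side.
E' = (S ⋈[b=h] σ[d<8](T))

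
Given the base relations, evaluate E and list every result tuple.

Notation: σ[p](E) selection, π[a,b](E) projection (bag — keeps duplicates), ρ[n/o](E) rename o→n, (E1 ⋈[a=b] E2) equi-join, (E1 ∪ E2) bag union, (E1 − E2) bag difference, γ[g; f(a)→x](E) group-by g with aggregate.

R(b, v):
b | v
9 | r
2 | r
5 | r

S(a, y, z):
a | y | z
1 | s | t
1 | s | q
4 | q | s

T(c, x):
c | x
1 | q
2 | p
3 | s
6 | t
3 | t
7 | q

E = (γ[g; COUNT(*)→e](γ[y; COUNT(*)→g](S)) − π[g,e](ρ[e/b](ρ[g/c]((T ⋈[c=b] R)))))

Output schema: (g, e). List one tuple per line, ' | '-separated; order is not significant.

Stepwise |·|:
  S → 3
  γ[y; COUNT(*)→g](S) → 2
  γ[g; COUNT(*)→e](γ[y; COUNT(*)→g](S)) → 2
  T → 6
  R → 3
  (T ⋈[c=b] R) → 1
  ρ[g/c]((T ⋈[c=b] R)) → 1
  ρ[e/b](ρ[g/c]((T ⋈[c=b] R))) → 1
  π[g,e](ρ[e/b](ρ[g/c]((T ⋈[c=b] R)))) → 1
  (γ[g; COUNT(*)→e](γ[y; COUNT(*)→g](S)) − π[g,e](ρ[e/b](ρ[g/c]((T ⋈[c=b] R))))) → 2

== RESULT ==
g | e
1 | 1
2 | 1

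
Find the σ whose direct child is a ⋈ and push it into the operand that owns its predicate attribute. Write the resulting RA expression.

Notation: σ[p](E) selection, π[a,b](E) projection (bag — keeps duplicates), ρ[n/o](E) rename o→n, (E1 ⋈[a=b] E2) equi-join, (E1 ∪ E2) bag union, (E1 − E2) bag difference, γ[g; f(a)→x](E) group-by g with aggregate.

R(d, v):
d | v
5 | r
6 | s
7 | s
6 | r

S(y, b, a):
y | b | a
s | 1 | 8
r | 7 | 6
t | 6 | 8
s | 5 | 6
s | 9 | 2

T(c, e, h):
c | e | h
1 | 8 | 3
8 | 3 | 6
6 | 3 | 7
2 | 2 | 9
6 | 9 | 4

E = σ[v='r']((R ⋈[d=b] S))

σ filters on v, owned by the left side.
E' = (σ[v='r'](R) ⋈[d=b] S)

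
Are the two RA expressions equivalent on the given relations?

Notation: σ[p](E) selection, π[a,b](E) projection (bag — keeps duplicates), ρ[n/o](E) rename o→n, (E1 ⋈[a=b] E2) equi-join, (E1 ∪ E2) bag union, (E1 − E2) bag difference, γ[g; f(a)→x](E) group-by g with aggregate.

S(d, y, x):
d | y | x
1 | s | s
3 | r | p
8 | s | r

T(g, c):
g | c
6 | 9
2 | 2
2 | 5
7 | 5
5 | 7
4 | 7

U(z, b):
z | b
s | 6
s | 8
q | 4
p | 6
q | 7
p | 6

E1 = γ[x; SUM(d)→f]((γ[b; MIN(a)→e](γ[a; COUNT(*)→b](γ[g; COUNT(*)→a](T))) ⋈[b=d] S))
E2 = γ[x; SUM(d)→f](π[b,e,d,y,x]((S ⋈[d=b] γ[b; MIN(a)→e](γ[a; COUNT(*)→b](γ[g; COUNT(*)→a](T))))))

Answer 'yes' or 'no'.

E1 subexpression sizes:
  T → 6
  γ[g; COUNT(*)→a](T) → 5
  γ[a; COUNT(*)→b](γ[g; COUNT(*)→a](T)) → 2
  γ[b; MIN(a)→e](γ[a; COUNT(*)→b](γ[g; COUNT(*)→a](T))) → 2
  S → 3
  (γ[b; MIN(a)→e](γ[a; COUNT(*)→b](γ[g; COUNT(*)→a](T))) ⋈[b=d] S) → 1
  γ[x; SUM(d)→f]((γ[b; MIN(a)→e](γ[a; COUNT(*)→b](γ[g; COUNT(*)→a](T))) ⋈[b=d] S)) → 1
E2 subexpression sizes:
  S → 3
  T → 6
  γ[g; COUNT(*)→a](T) → 5
  γ[a; COUNT(*)→b](γ[g; COUNT(*)→a](T)) → 2
  γ[b; MIN(a)→e](γ[a; COUNT(*)→b](γ[g; COUNT(*)→a](T))) → 2
  (S ⋈[d=b] γ[b; MIN(a)→e](γ[a; COUNT(*)→b](γ[g; COUNT(*)→a](T)))) → 1
  π[b,e,d,y,x]((S ⋈[d=b] γ[b; MIN(a)→e](γ[a; COUNT(*)→b](γ[g; COUNT(*)→a](T))))) → 1
  γ[x; SUM(d)→f](π[b,e,d,y,x]((S ⋈[d=b] γ[b; MIN(a)→e](γ[a; COUNT(*)→b](γ[g; COUNT(*)→a](T)))))) → 1

E1 and E2 produce the same multiset:
x | f
s | 1

yes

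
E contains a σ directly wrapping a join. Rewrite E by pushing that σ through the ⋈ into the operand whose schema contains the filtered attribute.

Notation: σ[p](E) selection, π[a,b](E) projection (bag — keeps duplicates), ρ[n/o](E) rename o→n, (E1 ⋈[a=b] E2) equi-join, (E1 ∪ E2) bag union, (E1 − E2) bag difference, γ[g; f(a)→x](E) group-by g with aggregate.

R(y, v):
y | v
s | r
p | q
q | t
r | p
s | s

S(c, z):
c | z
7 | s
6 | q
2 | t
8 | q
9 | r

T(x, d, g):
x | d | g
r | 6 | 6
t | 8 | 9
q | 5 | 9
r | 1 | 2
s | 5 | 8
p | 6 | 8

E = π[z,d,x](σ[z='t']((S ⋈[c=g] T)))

σ filters on z, owned by the left side.
E' = π[z,d,x]((σ[z='t'](S) ⋈[c=g] T))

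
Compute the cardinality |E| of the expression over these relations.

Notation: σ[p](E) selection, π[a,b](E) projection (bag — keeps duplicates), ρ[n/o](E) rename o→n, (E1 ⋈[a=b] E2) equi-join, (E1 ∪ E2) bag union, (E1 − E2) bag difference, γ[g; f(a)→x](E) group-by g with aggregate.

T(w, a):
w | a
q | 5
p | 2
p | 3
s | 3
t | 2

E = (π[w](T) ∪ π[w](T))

Stepwise |·|:
  T → 5
  π[w](T) → 5
  T → 5
  π[w](T) → 5
  (π[w](T) ∪ π[w](T)) → 10

|E| = 10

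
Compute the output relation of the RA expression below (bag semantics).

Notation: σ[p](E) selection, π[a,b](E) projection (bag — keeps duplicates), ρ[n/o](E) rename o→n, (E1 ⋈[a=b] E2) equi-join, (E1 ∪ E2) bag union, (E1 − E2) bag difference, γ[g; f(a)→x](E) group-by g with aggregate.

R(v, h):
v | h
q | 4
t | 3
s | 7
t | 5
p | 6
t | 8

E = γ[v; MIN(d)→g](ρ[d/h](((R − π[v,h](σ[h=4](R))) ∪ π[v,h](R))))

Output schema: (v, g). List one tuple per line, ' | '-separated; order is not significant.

Stepwise |·|:
  R → 6
  R → 6
  σ[h=4](R) → 1
  π[v,h](σ[h=4](R)) → 1
  (R − π[v,h](σ[h=4](R))) → 5
  R → 6
  π[v,h](R) → 6
  ((R − π[v,h](σ[h=4](R))) ∪ π[v,h](R)) → 11
  ρ[d/h](((R − π[v,h](σ[h=4](R))) ∪ π[v,h](R))) → 11
  γ[v; MIN(d)→g](ρ[d/h](((R − π[v,h](σ[h=4](R))) ∪ π[v,h](R)))) → 4

== RESULT ==
v | g
p | 6
q | 4
s | 7
t | 3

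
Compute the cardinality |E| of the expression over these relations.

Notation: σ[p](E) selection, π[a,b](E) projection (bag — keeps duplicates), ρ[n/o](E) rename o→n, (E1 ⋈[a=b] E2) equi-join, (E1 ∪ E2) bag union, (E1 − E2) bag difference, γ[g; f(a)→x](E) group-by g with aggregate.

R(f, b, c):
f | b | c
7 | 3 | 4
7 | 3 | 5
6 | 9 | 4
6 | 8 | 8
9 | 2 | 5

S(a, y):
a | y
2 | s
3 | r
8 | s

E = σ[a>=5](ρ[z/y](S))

Per-node cardinality:
  S → 3
  ρ[z/y](S) → 3
  σ[a>=5](ρ[z/y](S)) → 1

|E| = 1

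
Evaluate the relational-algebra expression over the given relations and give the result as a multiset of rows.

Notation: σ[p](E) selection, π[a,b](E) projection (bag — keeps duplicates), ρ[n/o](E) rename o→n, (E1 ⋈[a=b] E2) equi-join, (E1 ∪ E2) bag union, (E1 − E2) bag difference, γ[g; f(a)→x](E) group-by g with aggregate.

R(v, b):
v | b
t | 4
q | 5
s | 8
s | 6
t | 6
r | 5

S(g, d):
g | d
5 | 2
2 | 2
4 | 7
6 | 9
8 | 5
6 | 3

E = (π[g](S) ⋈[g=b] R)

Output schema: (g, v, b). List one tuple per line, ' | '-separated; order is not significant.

Stepwise |·|:
  S → 6
  π[g](S) → 6
  R → 6
  (π[g](S) ⋈[g=b] R) → 8

== RESULT ==
g | v | b
4 | t | 4
5 | q | 5
5 | r | 5
6 | s | 6
6 | s | 6
6 | t | 6
6 | t | 6
8 | s | 8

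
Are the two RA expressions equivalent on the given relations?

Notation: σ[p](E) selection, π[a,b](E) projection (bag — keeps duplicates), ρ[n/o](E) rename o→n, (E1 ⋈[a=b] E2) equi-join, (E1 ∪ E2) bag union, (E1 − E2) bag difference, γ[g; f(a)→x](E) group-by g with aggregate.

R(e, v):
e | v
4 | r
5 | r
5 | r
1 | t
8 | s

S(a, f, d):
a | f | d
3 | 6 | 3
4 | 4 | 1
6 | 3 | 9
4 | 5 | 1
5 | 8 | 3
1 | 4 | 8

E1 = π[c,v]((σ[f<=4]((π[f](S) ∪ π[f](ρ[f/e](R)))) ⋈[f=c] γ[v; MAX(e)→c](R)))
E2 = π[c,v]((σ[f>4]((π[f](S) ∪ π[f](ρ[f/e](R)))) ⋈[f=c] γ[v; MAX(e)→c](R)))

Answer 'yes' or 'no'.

E1 stepwise |·|:
  S → 6
  π[f](S) → 6
  R → 5
  ρ[f/e](R) → 5
  π[f](ρ[f/e](R)) → 5
  (π[f](S) ∪ π[f](ρ[f/e](R))) → 11
  σ[f<=4]((π[f](S) ∪ π[f](ρ[f/e](R)))) → 5
  R → 5
  γ[v; MAX(e)→c](R) → 3
  (σ[f<=4]((π[f](S) ∪ π[f](ρ[f/e](R)))) ⋈[f=c] γ[v; MAX(e)→c](R)) → 1
  π[c,v]((σ[f<=4]((π[f](S) ∪ π[f](ρ[f/e](R)))) ⋈[f=c] γ[v; MAX(e)→c](R))) → 1
E2 stepwise |·|:
  S → 6
  π[f](S) → 6
  R → 5
  ρ[f/e](R) → 5
  π[f](ρ[f/e](R)) → 5
  (π[f](S) ∪ π[f](ρ[f/e](R))) → 11
  σ[f>4]((π[f](S) ∪ π[f](ρ[f/e](R)))) → 6
  R → 5
  γ[v; MAX(e)→c](R) → 3
  (σ[f>4]((π[f](S) ∪ π[f](ρ[f/e](R)))) ⋈[f=c] γ[v; MAX(e)→c](R)) → 5
  π[c,v]((σ[f>4]((π[f](S) ∪ π[f](ρ[f/e](R)))) ⋈[f=c] γ[v; MAX(e)→c](R))) → 5

E1 result:
c | v
1 | t
E2 result:
c | v
5 | r
5 | r
5 | r
8 | s
8 | s
Witness: (5, 'r') appears 0× in E1 but 3× in E2.

no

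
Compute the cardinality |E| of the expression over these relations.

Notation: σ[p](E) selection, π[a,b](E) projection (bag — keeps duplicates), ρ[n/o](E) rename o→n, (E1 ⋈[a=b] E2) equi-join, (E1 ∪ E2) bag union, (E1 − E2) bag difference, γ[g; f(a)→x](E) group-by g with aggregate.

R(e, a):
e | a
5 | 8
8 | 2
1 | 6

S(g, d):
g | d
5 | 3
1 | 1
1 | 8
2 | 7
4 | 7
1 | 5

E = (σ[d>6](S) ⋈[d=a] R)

Stepwise |·|:
  S → 6
  σ[d>6](S) → 3
  R → 3
  (σ[d>6](S) ⋈[d=a] R) → 1

|E| = 1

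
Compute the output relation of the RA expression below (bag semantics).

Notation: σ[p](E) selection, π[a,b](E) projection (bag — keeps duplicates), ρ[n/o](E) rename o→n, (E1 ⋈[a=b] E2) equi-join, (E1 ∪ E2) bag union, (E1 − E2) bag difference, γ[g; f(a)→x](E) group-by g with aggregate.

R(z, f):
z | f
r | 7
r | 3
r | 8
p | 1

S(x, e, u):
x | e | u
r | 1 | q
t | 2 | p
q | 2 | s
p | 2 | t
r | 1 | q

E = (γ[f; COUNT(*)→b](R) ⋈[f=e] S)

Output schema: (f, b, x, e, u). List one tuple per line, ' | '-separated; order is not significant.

Stepwise |·|:
  R → 4
  γ[f; COUNT(*)→b](R) → 4
  S → 5
  (γ[f; COUNT(*)→b](R) ⋈[f=e] S) → 2

== RESULT ==
f | b | x | e | u
1 | 1 | r | 1 | q
1 | 1 | r | 1 | q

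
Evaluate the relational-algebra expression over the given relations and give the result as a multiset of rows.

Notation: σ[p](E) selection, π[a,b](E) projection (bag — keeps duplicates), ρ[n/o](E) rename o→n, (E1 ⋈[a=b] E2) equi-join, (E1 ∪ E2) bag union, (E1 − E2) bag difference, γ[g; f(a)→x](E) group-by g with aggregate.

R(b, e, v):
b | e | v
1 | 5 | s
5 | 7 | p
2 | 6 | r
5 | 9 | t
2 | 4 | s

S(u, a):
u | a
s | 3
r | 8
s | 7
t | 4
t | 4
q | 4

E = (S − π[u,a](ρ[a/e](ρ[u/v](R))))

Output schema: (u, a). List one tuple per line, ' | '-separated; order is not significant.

Row counts bottom-up:
  S → 6
  R → 5
  ρ[u/v](R) → 5
  ρ[a/e](ρ[u/v](R)) → 5
  π[u,a](ρ[a/e](ρ[u/v](R))) → 5
  (S − π[u,a](ρ[a/e](ρ[u/v](R)))) → 6

== RESULT ==
u | a
q | 4
r | 8
s | 3
s | 7
t | 4
t | 4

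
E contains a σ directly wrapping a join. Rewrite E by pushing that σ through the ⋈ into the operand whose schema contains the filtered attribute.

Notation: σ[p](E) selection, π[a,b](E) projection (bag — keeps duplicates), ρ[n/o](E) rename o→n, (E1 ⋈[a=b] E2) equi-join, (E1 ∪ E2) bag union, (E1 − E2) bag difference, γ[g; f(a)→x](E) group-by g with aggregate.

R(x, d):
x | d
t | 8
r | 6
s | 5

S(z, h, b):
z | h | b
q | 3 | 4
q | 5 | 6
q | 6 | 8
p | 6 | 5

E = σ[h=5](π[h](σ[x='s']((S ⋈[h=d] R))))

σ filters on x, owned by the right side.
E' = σ[h=5](π[h]((S ⋈[h=d] σ[x='s'](R))))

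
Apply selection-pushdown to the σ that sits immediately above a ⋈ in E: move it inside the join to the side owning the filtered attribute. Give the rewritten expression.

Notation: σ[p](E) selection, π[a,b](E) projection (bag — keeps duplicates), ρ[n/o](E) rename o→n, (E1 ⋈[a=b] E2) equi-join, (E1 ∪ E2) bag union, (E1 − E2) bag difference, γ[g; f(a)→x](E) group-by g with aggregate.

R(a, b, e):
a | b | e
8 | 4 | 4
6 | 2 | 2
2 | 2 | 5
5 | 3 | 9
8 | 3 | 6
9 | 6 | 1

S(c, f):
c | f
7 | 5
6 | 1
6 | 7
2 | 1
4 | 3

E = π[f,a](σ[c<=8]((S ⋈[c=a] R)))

σ filters on c, owned by the left side.
E' = π[f,a]((σ[c<=8](S) ⋈[c=a] R))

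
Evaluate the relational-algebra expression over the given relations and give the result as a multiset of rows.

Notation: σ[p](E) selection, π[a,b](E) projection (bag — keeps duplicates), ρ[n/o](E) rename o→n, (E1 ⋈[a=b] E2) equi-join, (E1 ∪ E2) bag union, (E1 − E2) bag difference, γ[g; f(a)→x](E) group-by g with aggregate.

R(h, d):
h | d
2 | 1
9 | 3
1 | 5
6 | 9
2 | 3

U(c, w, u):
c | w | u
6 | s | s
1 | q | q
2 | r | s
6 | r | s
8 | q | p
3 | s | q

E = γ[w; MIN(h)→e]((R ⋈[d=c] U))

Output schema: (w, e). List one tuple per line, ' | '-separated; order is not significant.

Subexpression sizes:
  R → 5
  U → 6
  (R ⋈[d=c] U) → 3
  γ[w; MIN(h)→e]((R ⋈[d=c] U)) → 2

== RESULT ==
w | e
q | 2
s | 2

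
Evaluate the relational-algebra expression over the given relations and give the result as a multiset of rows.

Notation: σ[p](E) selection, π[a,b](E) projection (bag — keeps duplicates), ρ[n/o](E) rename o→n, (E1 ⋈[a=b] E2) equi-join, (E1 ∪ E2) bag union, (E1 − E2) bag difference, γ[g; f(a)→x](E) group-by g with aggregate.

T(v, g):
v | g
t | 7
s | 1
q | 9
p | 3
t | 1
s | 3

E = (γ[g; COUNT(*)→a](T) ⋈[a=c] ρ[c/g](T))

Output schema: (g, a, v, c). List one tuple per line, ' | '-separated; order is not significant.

Stepwise |·|:
  T → 6
  γ[g; COUNT(*)→a](T) → 4
  T → 6
  ρ[c/g](T) → 6
  (γ[g; COUNT(*)→a](T) ⋈[a=c] ρ[c/g](T)) → 4

== RESULT ==
g | a | v | c
7 | 1 | s | 1
7 | 1 | t | 1
9 | 1 | s | 1
9 | 1 | t | 1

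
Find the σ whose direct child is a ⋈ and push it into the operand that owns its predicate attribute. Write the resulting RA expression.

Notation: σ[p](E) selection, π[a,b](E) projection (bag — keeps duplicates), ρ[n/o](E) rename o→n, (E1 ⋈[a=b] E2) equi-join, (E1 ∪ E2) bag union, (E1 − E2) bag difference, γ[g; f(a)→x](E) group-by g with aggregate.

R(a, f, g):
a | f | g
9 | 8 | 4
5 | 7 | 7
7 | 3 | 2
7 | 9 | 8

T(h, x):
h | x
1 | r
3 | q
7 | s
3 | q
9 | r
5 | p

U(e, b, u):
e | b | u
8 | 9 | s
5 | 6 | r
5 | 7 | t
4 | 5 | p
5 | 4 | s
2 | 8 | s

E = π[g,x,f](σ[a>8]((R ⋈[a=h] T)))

σ filters on a, owned by the left side.
E' = π[g,x,f]((σ[a>8](R) ⋈[a=h] T))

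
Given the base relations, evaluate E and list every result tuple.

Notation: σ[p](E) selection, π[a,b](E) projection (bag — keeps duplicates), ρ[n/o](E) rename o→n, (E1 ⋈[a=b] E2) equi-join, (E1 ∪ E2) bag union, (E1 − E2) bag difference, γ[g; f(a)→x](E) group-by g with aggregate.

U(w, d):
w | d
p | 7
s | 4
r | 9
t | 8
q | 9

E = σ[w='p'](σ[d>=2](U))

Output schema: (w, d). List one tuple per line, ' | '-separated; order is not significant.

Subexpression sizes:
  U → 5
  σ[d>=2](U) → 5
  σ[w='p'](σ[d>=2](U)) → 1

== RESULT ==
w | d
p | 7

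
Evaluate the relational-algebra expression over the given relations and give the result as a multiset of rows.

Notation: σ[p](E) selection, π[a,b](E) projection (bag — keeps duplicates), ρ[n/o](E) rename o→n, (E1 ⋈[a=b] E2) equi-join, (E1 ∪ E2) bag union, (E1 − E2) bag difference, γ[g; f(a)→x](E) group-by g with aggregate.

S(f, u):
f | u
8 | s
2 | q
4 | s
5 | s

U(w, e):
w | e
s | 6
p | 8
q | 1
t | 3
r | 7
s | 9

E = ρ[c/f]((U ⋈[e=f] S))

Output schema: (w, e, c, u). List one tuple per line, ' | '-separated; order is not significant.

Subexpression sizes:
  U → 6
  S → 4
  (U ⋈[e=f] S) → 1
  ρ[c/f]((U ⋈[e=f] S)) → 1

== RESULT ==
w | e | c | u
p | 8 | 8 | s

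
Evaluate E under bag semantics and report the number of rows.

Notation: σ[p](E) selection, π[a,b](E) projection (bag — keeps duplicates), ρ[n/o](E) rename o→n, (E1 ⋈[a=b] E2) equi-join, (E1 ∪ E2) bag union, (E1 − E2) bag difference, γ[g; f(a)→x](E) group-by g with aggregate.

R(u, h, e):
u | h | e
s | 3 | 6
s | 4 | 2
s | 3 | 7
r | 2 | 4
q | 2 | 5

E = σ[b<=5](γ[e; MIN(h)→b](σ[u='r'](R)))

Subexpression sizes:
  R → 5
  σ[u='r'](R) → 1
  γ[e; MIN(h)→b](σ[u='r'](R)) → 1
  σ[b<=5](γ[e; MIN(h)→b](σ[u='r'](R))) → 1

|E| = 1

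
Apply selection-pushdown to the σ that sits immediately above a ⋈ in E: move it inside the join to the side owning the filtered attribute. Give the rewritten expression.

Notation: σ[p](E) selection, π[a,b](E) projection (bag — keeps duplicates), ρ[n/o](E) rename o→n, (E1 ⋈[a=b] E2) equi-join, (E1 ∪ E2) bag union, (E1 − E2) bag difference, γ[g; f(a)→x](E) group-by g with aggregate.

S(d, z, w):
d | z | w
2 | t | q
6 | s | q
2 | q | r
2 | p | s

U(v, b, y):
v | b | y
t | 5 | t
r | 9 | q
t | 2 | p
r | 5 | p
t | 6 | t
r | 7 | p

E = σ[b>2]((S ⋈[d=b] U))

σ filters on b, owned by the right side.
E' = (S ⋈[d=b] σ[b>2](U))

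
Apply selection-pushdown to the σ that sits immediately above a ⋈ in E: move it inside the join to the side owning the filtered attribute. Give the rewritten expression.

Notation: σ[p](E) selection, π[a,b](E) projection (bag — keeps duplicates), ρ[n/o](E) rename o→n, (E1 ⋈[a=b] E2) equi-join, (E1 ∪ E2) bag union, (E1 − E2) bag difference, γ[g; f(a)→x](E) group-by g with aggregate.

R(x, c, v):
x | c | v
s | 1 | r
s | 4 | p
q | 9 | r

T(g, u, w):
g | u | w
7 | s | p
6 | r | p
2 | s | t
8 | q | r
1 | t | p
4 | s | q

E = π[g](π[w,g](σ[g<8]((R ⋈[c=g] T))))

σ filters on g, owned by the right side.
E' = π[g](π[w,g]((R ⋈[c=g] σ[g<8](T))))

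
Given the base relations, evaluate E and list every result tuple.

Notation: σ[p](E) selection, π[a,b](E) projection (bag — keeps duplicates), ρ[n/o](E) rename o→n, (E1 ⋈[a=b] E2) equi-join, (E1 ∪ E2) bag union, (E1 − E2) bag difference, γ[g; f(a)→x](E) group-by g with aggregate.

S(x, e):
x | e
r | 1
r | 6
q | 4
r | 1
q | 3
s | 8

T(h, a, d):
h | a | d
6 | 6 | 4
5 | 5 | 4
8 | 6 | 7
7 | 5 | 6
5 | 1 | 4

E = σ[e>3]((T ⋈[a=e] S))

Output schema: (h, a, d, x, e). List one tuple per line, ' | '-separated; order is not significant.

Row counts bottom-up:
  T → 5
  S → 6
  (T ⋈[a=e] S) → 4
  σ[e>3]((T ⋈[a=e] S)) → 2

== RESULT ==
h | a | d | x | e
6 | 6 | 4 | r | 6
8 | 6 | 7 | r | 6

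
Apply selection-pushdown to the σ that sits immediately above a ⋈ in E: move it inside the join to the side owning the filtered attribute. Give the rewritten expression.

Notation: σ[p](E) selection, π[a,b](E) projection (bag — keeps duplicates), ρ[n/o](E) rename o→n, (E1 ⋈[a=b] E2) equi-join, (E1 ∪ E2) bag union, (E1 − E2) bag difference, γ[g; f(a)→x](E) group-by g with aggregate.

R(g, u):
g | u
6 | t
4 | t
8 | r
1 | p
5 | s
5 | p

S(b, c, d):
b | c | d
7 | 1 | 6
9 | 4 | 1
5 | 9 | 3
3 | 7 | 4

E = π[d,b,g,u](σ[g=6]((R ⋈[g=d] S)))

σ filters on g, owned by the left side.
E' = π[d,b,g,u]((σ[g=6](R) ⋈[g=d] S))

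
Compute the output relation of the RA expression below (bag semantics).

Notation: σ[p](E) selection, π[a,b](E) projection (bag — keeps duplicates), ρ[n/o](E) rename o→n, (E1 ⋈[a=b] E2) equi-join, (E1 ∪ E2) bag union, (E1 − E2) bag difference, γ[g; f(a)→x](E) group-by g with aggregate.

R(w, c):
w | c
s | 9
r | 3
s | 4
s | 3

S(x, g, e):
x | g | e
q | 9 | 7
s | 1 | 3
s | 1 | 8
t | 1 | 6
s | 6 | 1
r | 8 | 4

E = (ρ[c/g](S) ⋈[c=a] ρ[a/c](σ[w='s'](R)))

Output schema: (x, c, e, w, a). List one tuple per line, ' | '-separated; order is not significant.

Per-node cardinality:
  S → 6
  ρ[c/g](S) → 6
  R → 4
  σ[w='s'](R) → 3
  ρ[a/c](σ[w='s'](R)) → 3
  (ρ[c/g](S) ⋈[c=a] ρ[a/c](σ[w='s'](R))) → 1

== RESULT ==
x | c | e | w | a
q | 9 | 7 | s | 9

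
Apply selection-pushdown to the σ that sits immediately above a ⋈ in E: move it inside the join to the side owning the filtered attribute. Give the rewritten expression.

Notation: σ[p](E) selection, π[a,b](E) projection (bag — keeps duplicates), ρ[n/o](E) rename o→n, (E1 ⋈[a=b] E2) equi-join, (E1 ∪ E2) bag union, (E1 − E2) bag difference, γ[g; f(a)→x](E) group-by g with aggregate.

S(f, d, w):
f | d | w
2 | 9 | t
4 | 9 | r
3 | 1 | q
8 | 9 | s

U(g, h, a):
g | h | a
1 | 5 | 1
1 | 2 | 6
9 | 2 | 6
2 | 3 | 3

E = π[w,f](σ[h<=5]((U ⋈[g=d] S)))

σ filters on h, owned by the left side.
E' = π[w,f]((σ[h<=5](U) ⋈[g=d] S))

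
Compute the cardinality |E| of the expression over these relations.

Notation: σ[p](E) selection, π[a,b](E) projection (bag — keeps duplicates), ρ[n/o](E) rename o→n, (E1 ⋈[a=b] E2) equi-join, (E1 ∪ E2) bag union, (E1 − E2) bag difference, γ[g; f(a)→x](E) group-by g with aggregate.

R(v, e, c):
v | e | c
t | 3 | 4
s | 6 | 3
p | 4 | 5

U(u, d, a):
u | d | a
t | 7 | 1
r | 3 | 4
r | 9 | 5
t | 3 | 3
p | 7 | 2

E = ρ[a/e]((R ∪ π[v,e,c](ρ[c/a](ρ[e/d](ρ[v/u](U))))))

Row counts bottom-up:
  R → 3
  U → 5
  ρ[v/u](U) → 5
  ρ[e/d](ρ[v/u](U)) → 5
  ρ[c/a](ρ[e/d](ρ[v/u](U))) → 5
  π[v,e,c](ρ[c/a](ρ[e/d](ρ[v/u](U)))) → 5
  (R ∪ π[v,e,c](ρ[c/a](ρ[e/d](ρ[v/u](U))))) → 8
  ρ[a/e]((R ∪ π[v,e,c](ρ[c/a](ρ[e/d](ρ[v/u](U)))))) → 8

|E| = 8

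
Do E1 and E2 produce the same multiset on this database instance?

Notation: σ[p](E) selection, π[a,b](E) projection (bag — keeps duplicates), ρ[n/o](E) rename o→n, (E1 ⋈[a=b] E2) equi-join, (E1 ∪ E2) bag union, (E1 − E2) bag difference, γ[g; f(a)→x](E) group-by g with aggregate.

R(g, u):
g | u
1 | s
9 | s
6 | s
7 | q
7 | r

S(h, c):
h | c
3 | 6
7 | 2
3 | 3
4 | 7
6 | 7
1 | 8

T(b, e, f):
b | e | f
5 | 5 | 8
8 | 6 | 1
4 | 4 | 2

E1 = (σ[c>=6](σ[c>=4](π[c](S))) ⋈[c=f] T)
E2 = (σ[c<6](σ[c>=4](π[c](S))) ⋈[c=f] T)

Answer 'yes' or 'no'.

E1 row counts bottom-up:
  S → 6
  π[c](S) → 6
  σ[c>=4](π[c](S)) → 4
  σ[c>=6](σ[c>=4](π[c](S))) → 4
  T → 3
  (σ[c>=6](σ[c>=4](π[c](S))) ⋈[c=f] T) → 1
E2 row counts bottom-up:
  S → 6
  π[c](S) → 6
  σ[c>=4](π[c](S)) → 4
  σ[c<6](σ[c>=4](π[c](S))) → 0
  T → 3
  (σ[c<6](σ[c>=4](π[c](S))) ⋈[c=f] T) → 0

E1 result:
c | b | e | f
8 | 5 | 5 | 8
E2 result:
c | b | e | f
(0 rows)
Witness: (8, 5, 5, 8) appears 1× in E1 but 0× in E2.

no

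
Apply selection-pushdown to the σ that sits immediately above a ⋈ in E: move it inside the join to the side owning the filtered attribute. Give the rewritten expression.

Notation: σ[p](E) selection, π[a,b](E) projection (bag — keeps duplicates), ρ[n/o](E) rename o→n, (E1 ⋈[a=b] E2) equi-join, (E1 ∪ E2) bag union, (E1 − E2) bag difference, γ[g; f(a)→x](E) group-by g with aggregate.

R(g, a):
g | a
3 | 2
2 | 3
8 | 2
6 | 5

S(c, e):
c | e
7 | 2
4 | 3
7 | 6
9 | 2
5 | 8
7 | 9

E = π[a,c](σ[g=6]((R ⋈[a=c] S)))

σ filters on g, owned by the left side.
E' = π[a,c]((σ[g=6](R) ⋈[a=c] S))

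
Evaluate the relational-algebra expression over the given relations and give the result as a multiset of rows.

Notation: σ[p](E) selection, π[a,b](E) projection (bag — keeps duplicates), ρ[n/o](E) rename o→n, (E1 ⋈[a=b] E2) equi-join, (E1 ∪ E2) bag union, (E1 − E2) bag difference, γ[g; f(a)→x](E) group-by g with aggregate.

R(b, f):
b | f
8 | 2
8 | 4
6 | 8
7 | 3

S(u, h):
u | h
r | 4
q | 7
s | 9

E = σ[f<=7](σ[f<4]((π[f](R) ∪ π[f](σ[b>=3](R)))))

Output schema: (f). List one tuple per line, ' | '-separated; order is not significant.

Subexpression sizes:
  R → 4
  π[f](R) → 4
  R → 4
  σ[b>=3](R) → 4
  π[f](σ[b>=3](R)) → 4
  (π[f](R) ∪ π[f](σ[b>=3](R))) → 8
  σ[f<4]((π[f](R) ∪ π[f](σ[b>=3](R)))) → 4
  σ[f<=7](σ[f<4]((π[f](R) ∪ π[f](σ[b>=3](R))))) → 4

== RESULT ==
f
2
2
3
3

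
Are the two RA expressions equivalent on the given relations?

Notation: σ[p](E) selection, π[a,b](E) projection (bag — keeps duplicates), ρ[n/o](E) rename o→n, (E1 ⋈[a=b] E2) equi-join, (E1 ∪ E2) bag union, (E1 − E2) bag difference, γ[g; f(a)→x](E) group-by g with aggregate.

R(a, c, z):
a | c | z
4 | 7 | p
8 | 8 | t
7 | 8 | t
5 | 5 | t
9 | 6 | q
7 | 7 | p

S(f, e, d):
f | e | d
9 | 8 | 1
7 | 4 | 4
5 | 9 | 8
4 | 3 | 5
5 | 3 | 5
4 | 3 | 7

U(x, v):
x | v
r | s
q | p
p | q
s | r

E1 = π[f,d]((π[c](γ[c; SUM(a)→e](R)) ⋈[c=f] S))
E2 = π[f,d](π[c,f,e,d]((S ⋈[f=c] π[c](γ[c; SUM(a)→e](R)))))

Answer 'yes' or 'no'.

E1 row counts bottom-up:
  R → 6
  γ[c; SUM(a)→e](R) → 4
  π[c](γ[c; SUM(a)→e](R)) → 4
  S → 6
  (π[c](γ[c; SUM(a)→e](R)) ⋈[c=f] S) → 3
  π[f,d]((π[c](γ[c; SUM(a)→e](R)) ⋈[c=f] S)) → 3
E2 row counts bottom-up:
  S → 6
  R → 6
  γ[c; SUM(a)→e](R) → 4
  π[c](γ[c; SUM(a)→e](R)) → 4
  (S ⋈[f=c] π[c](γ[c; SUM(a)→e](R))) → 3
  π[c,f,e,d]((S ⋈[f=c] π[c](γ[c; SUM(a)→e](R)))) → 3
  π[f,d](π[c,f,e,d]((S ⋈[f=c] π[c](γ[c; SUM(a)→e](R))))) → 3

E1 and E2 produce the same multiset:
f | d
5 | 5
5 | 8
7 | 4

yes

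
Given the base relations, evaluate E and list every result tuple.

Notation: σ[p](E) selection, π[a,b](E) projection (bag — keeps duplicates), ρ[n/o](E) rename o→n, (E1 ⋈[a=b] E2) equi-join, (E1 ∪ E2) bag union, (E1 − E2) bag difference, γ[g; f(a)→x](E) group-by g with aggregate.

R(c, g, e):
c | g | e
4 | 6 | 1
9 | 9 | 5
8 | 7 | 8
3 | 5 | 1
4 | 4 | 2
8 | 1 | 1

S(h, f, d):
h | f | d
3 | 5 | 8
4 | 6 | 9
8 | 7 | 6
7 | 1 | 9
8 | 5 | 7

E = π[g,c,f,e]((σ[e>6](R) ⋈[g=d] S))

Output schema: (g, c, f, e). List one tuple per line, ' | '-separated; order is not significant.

Per-node cardinality:
  R → 6
  σ[e>6](R) → 1
  S → 5
  (σ[e>6](R) ⋈[g=d] S) → 1
  π[g,c,f,e]((σ[e>6](R) ⋈[g=d] S)) → 1

== RESULT ==
g | c | f | e
7 | 8 | 5 | 8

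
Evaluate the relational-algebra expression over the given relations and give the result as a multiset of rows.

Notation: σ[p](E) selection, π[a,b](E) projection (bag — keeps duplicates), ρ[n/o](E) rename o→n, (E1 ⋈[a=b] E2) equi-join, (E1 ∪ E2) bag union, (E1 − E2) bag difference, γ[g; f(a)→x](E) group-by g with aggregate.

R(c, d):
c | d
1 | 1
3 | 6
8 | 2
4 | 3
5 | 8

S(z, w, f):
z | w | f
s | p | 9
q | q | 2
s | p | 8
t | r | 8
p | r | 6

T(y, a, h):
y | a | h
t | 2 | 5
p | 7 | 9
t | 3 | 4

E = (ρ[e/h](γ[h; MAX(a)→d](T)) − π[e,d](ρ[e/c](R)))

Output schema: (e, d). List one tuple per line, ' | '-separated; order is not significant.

Subexpression sizes:
  T → 3
  γ[h; MAX(a)→d](T) → 3
  ρ[e/h](γ[h; MAX(a)→d](T)) → 3
  R → 5
  ρ[e/c](R) → 5
  π[e,d](ρ[e/c](R)) → 5
  (ρ[e/h](γ[h; MAX(a)→d](T)) − π[e,d](ρ[e/c](R))) → 2

== RESULT ==
e | d
5 | 2
9 | 7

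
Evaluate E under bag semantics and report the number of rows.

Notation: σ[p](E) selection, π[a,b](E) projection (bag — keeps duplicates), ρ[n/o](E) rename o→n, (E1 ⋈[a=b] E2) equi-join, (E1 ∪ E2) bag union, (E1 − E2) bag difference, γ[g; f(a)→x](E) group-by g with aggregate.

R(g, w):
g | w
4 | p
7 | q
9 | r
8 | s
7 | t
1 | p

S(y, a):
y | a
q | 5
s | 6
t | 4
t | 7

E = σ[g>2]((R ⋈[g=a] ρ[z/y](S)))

Per-node cardinality:
  R → 6
  S → 4
  ρ[z/y](S) → 4
  (R ⋈[g=a] ρ[z/y](S)) → 3
  σ[g>2]((R ⋈[g=a] ρ[z/y](S))) → 3

|E| = 3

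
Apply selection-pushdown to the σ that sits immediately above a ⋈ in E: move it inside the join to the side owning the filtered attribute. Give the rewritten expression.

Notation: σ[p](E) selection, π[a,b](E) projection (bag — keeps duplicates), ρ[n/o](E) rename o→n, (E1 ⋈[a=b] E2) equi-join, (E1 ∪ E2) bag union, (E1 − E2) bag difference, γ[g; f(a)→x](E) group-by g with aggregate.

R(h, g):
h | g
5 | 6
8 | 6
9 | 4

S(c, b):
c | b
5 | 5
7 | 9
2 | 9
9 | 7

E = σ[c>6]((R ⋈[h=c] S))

σ filters on c, owned by the right side.
E' = (R ⋈[h=c] σ[c>6](S))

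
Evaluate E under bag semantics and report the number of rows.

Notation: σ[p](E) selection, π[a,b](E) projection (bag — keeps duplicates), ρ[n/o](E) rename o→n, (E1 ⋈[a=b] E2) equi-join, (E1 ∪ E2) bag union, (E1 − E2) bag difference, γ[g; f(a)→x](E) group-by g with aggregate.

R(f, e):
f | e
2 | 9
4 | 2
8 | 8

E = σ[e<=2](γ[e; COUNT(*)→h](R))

Row counts bottom-up:
  R → 3
  γ[e; COUNT(*)→h](R) → 3
  σ[e<=2](γ[e; COUNT(*)→h](R)) → 1

|E| = 1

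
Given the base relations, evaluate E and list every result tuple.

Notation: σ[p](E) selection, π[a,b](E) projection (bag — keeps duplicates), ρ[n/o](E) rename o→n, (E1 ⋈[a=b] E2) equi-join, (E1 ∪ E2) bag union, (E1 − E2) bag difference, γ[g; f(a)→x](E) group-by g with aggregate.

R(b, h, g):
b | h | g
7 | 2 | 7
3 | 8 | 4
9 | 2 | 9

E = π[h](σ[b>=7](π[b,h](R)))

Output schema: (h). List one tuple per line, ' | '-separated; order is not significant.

Stepwise |·|:
  R → 3
  π[b,h](R) → 3
  σ[b>=7](π[b,h](R)) → 2
  π[h](σ[b>=7](π[b,h](R))) → 2

== RESULT ==
h
2
2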